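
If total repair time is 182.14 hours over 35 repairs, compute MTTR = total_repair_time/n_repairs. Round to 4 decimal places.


total_repair_time = 182.14
n_repairs = 35
MTTR = 182.14 / 35
MTTR = 5.204

5.204


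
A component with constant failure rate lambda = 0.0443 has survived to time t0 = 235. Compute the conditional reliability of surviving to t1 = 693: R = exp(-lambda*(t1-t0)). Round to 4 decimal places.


lambda = 0.0443
t0 = 235, t1 = 693
t1 - t0 = 458
lambda * (t1-t0) = 0.0443 * 458 = 20.2894
R = exp(-20.2894)
R = 0.0

0.0


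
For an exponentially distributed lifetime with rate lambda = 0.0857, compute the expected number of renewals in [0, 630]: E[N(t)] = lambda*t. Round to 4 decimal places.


lambda = 0.0857
t = 630
E[N(t)] = lambda * t
E[N(t)] = 0.0857 * 630
E[N(t)] = 53.991

53.991


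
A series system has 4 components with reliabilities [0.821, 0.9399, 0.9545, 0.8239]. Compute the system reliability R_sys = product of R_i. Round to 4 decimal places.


Components: [0.821, 0.9399, 0.9545, 0.8239]
After component 1 (R=0.821): product = 0.821
After component 2 (R=0.9399): product = 0.7717
After component 3 (R=0.9545): product = 0.7365
After component 4 (R=0.8239): product = 0.6068
R_sys = 0.6068

0.6068


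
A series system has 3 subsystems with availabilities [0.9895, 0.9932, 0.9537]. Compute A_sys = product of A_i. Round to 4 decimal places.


Subsystems: [0.9895, 0.9932, 0.9537]
After subsystem 1 (A=0.9895): product = 0.9895
After subsystem 2 (A=0.9932): product = 0.9828
After subsystem 3 (A=0.9537): product = 0.9373
A_sys = 0.9373

0.9373


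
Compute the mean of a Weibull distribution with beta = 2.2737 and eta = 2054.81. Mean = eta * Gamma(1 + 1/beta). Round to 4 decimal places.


beta = 2.2737, eta = 2054.81
1/beta = 0.4398
1 + 1/beta = 1.4398
Gamma(1.4398) = 0.8858
Mean = 2054.81 * 0.8858
Mean = 1820.1684

1820.1684


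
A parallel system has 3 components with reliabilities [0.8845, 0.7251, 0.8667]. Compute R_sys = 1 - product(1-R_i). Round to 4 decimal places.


Components: [0.8845, 0.7251, 0.8667]
(1 - 0.8845) = 0.1155, running product = 0.1155
(1 - 0.7251) = 0.2749, running product = 0.0318
(1 - 0.8667) = 0.1333, running product = 0.0042
Product of (1-R_i) = 0.0042
R_sys = 1 - 0.0042 = 0.9958

0.9958


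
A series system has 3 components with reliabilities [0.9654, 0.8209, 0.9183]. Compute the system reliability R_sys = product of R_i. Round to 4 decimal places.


Components: [0.9654, 0.8209, 0.9183]
After component 1 (R=0.9654): product = 0.9654
After component 2 (R=0.8209): product = 0.7925
After component 3 (R=0.9183): product = 0.7277
R_sys = 0.7277

0.7277


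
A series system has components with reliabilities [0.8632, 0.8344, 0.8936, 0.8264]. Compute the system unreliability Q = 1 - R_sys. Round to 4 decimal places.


Components: [0.8632, 0.8344, 0.8936, 0.8264]
After component 1: product = 0.8632
After component 2: product = 0.7203
After component 3: product = 0.6436
After component 4: product = 0.5319
R_sys = 0.5319
Q = 1 - 0.5319 = 0.4681

0.4681


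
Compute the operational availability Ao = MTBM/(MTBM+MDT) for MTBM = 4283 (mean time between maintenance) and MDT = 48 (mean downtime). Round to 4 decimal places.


MTBM = 4283
MDT = 48
MTBM + MDT = 4331
Ao = 4283 / 4331
Ao = 0.9889

0.9889


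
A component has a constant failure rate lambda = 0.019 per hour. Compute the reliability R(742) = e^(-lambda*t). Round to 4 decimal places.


lambda = 0.019
t = 742
lambda * t = 14.098
R(t) = e^(-14.098)
R(t) = 0.0

0.0


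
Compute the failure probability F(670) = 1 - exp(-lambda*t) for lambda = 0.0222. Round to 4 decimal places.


lambda = 0.0222, t = 670
lambda * t = 14.874
exp(-14.874) = 0.0
F(t) = 1 - 0.0
F(t) = 1.0

1.0


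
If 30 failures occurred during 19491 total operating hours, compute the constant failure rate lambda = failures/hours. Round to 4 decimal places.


failures = 30
total_hours = 19491
lambda = 30 / 19491
lambda = 0.0015

0.0015


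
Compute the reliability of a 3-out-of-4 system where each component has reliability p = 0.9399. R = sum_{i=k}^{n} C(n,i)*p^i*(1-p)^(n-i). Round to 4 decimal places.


k = 3, n = 4, p = 0.9399
i=3: C(4,3)=4 * 0.9399^3 * 0.0601^1 = 0.1996
i=4: C(4,4)=1 * 0.9399^4 * 0.0601^0 = 0.7804
R = sum of terms = 0.98

0.98


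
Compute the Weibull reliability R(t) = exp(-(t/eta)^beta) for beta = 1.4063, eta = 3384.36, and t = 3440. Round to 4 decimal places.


beta = 1.4063, eta = 3384.36, t = 3440
t/eta = 3440 / 3384.36 = 1.0164
(t/eta)^beta = 1.0164^1.4063 = 1.0232
R(t) = exp(-1.0232)
R(t) = 0.3594

0.3594


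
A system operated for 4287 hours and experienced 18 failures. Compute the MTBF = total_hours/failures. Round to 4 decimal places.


total_hours = 4287
failures = 18
MTBF = 4287 / 18
MTBF = 238.1667

238.1667


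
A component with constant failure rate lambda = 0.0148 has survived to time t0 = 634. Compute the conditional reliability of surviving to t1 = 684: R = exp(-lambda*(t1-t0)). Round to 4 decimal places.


lambda = 0.0148
t0 = 634, t1 = 684
t1 - t0 = 50
lambda * (t1-t0) = 0.0148 * 50 = 0.74
R = exp(-0.74)
R = 0.4771

0.4771


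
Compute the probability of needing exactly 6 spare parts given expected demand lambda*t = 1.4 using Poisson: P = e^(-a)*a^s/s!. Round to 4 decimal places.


a = 1.4, s = 6
e^(-a) = e^(-1.4) = 0.2466
a^s = 1.4^6 = 7.5295
s! = 720
P = 0.2466 * 7.5295 / 720
P = 0.0026

0.0026


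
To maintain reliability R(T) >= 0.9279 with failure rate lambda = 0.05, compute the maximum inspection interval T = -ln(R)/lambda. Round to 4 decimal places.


R_target = 0.9279
lambda = 0.05
-ln(0.9279) = 0.0748
T = 0.0748 / 0.05
T = 1.4966

1.4966


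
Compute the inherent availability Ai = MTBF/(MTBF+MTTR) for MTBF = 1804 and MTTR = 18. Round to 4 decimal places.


MTBF = 1804
MTTR = 18
MTBF + MTTR = 1822
Ai = 1804 / 1822
Ai = 0.9901

0.9901


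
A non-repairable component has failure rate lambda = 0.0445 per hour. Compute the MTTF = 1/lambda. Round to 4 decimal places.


lambda = 0.0445
MTTF = 1 / 0.0445
MTTF = 22.4719

22.4719


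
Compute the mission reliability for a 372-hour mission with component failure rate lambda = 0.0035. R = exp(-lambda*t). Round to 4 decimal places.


lambda = 0.0035
mission_time = 372
lambda * t = 0.0035 * 372 = 1.302
R = exp(-1.302)
R = 0.272

0.272


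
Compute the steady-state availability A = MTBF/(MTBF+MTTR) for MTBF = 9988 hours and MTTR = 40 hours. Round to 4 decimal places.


MTBF = 9988
MTTR = 40
MTBF + MTTR = 10028
A = 9988 / 10028
A = 0.996

0.996


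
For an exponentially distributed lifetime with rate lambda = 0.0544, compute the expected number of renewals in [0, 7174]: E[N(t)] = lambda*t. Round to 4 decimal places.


lambda = 0.0544
t = 7174
E[N(t)] = lambda * t
E[N(t)] = 0.0544 * 7174
E[N(t)] = 390.2656

390.2656


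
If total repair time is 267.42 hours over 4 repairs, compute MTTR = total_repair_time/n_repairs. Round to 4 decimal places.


total_repair_time = 267.42
n_repairs = 4
MTTR = 267.42 / 4
MTTR = 66.855

66.855


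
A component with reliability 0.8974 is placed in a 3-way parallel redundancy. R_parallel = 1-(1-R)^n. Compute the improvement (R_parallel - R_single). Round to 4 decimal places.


R_single = 0.8974, n = 3
1 - R_single = 0.1026
(1 - R_single)^n = 0.1026^3 = 0.0011
R_parallel = 1 - 0.0011 = 0.9989
Improvement = 0.9989 - 0.8974
Improvement = 0.1015

0.1015


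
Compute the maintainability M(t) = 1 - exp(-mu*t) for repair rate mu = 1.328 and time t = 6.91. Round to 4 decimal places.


mu = 1.328, t = 6.91
mu * t = 1.328 * 6.91 = 9.1765
exp(-9.1765) = 0.0001
M(t) = 1 - 0.0001
M(t) = 0.9999

0.9999


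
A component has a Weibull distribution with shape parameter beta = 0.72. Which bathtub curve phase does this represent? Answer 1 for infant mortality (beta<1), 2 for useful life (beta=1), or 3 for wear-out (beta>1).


beta = 0.72
Compare beta to 1:
beta < 1 => infant mortality (phase 1)
beta = 1 => useful life (phase 2)
beta > 1 => wear-out (phase 3)
Since beta = 0.72, this is infant mortality (decreasing failure rate)
Phase = 1

1


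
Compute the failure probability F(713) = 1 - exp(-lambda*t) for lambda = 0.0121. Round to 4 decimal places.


lambda = 0.0121, t = 713
lambda * t = 8.6273
exp(-8.6273) = 0.0002
F(t) = 1 - 0.0002
F(t) = 0.9998

0.9998


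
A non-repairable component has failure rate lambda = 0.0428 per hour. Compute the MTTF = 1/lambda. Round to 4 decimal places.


lambda = 0.0428
MTTF = 1 / 0.0428
MTTF = 23.3645

23.3645


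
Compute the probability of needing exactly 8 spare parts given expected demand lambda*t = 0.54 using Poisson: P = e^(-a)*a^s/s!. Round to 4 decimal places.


a = 0.54, s = 8
e^(-a) = e^(-0.54) = 0.5827
a^s = 0.54^8 = 0.0072
s! = 40320
P = 0.5827 * 0.0072 / 40320
P = 0.0

0.0


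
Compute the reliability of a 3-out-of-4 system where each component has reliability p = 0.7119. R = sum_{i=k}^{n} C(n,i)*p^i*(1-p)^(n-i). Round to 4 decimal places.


k = 3, n = 4, p = 0.7119
i=3: C(4,3)=4 * 0.7119^3 * 0.2881^1 = 0.4158
i=4: C(4,4)=1 * 0.7119^4 * 0.2881^0 = 0.2568
R = sum of terms = 0.6726

0.6726


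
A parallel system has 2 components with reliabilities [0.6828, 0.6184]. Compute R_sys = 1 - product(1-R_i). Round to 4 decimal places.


Components: [0.6828, 0.6184]
(1 - 0.6828) = 0.3172, running product = 0.3172
(1 - 0.6184) = 0.3816, running product = 0.121
Product of (1-R_i) = 0.121
R_sys = 1 - 0.121 = 0.879

0.879


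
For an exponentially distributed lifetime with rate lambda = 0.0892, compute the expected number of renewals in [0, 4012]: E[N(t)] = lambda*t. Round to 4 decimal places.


lambda = 0.0892
t = 4012
E[N(t)] = lambda * t
E[N(t)] = 0.0892 * 4012
E[N(t)] = 357.8704

357.8704


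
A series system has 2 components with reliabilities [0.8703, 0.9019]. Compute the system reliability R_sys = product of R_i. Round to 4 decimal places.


Components: [0.8703, 0.9019]
After component 1 (R=0.8703): product = 0.8703
After component 2 (R=0.9019): product = 0.7849
R_sys = 0.7849

0.7849


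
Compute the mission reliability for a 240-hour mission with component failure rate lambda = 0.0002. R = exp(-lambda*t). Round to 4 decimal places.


lambda = 0.0002
mission_time = 240
lambda * t = 0.0002 * 240 = 0.048
R = exp(-0.048)
R = 0.9531

0.9531


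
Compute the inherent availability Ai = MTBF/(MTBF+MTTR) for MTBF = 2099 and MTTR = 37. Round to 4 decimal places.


MTBF = 2099
MTTR = 37
MTBF + MTTR = 2136
Ai = 2099 / 2136
Ai = 0.9827

0.9827


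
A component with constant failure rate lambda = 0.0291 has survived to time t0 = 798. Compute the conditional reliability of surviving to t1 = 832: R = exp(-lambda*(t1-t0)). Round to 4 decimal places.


lambda = 0.0291
t0 = 798, t1 = 832
t1 - t0 = 34
lambda * (t1-t0) = 0.0291 * 34 = 0.9894
R = exp(-0.9894)
R = 0.3718

0.3718


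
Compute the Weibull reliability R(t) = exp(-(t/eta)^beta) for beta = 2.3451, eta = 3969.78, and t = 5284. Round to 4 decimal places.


beta = 2.3451, eta = 3969.78, t = 5284
t/eta = 5284 / 3969.78 = 1.3311
(t/eta)^beta = 1.3311^2.3451 = 1.9555
R(t) = exp(-1.9555)
R(t) = 0.1415

0.1415


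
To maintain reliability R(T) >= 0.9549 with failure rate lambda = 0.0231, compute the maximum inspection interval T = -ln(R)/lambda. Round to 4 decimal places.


R_target = 0.9549
lambda = 0.0231
-ln(0.9549) = 0.0461
T = 0.0461 / 0.0231
T = 1.9978

1.9978


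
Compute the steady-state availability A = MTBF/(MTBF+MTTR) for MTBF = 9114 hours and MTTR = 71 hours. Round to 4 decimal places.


MTBF = 9114
MTTR = 71
MTBF + MTTR = 9185
A = 9114 / 9185
A = 0.9923

0.9923


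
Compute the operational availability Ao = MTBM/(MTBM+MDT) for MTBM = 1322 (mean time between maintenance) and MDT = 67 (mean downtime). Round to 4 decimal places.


MTBM = 1322
MDT = 67
MTBM + MDT = 1389
Ao = 1322 / 1389
Ao = 0.9518

0.9518


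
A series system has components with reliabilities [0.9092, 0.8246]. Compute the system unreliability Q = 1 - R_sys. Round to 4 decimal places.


Components: [0.9092, 0.8246]
After component 1: product = 0.9092
After component 2: product = 0.7497
R_sys = 0.7497
Q = 1 - 0.7497 = 0.2503

0.2503


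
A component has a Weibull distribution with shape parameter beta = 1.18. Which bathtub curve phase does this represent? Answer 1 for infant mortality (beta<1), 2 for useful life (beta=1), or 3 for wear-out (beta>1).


beta = 1.18
Compare beta to 1:
beta < 1 => infant mortality (phase 1)
beta = 1 => useful life (phase 2)
beta > 1 => wear-out (phase 3)
Since beta = 1.18, this is wear-out (increasing failure rate)
Phase = 3

3


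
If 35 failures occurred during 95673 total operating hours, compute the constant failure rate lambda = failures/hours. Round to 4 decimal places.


failures = 35
total_hours = 95673
lambda = 35 / 95673
lambda = 0.0004

0.0004


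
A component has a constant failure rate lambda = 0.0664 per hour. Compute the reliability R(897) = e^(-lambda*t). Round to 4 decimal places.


lambda = 0.0664
t = 897
lambda * t = 59.5608
R(t) = e^(-59.5608)
R(t) = 0.0

0.0


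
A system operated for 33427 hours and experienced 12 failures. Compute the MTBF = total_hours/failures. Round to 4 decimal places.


total_hours = 33427
failures = 12
MTBF = 33427 / 12
MTBF = 2785.5833

2785.5833


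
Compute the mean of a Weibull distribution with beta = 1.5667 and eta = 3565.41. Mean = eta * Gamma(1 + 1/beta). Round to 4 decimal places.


beta = 1.5667, eta = 3565.41
1/beta = 0.6383
1 + 1/beta = 1.6383
Gamma(1.6383) = 0.8984
Mean = 3565.41 * 0.8984
Mean = 3203.1527

3203.1527


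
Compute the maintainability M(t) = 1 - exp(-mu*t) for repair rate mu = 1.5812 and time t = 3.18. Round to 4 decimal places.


mu = 1.5812, t = 3.18
mu * t = 1.5812 * 3.18 = 5.0282
exp(-5.0282) = 0.0066
M(t) = 1 - 0.0066
M(t) = 0.9934

0.9934


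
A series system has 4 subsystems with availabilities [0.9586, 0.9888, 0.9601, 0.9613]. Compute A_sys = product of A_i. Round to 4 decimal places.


Subsystems: [0.9586, 0.9888, 0.9601, 0.9613]
After subsystem 1 (A=0.9586): product = 0.9586
After subsystem 2 (A=0.9888): product = 0.9479
After subsystem 3 (A=0.9601): product = 0.91
After subsystem 4 (A=0.9613): product = 0.8748
A_sys = 0.8748

0.8748


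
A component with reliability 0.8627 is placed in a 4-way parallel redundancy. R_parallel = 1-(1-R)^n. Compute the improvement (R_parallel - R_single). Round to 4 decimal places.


R_single = 0.8627, n = 4
1 - R_single = 0.1373
(1 - R_single)^n = 0.1373^4 = 0.0004
R_parallel = 1 - 0.0004 = 0.9996
Improvement = 0.9996 - 0.8627
Improvement = 0.1369

0.1369


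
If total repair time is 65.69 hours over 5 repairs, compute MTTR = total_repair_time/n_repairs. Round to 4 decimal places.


total_repair_time = 65.69
n_repairs = 5
MTTR = 65.69 / 5
MTTR = 13.138

13.138


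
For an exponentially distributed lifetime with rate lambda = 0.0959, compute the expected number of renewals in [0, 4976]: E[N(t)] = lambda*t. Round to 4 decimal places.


lambda = 0.0959
t = 4976
E[N(t)] = lambda * t
E[N(t)] = 0.0959 * 4976
E[N(t)] = 477.1984

477.1984


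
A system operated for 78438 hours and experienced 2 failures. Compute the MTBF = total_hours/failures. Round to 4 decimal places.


total_hours = 78438
failures = 2
MTBF = 78438 / 2
MTBF = 39219.0

39219.0


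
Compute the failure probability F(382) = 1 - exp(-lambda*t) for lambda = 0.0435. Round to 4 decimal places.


lambda = 0.0435, t = 382
lambda * t = 16.617
exp(-16.617) = 0.0
F(t) = 1 - 0.0
F(t) = 1.0

1.0


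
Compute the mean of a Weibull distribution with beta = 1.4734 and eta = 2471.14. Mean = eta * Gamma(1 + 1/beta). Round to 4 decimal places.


beta = 1.4734, eta = 2471.14
1/beta = 0.6787
1 + 1/beta = 1.6787
Gamma(1.6787) = 0.9048
Mean = 2471.14 * 0.9048
Mean = 2235.827

2235.827


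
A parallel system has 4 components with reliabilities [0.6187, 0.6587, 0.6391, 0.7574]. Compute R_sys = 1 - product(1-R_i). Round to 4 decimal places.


Components: [0.6187, 0.6587, 0.6391, 0.7574]
(1 - 0.6187) = 0.3813, running product = 0.3813
(1 - 0.6587) = 0.3413, running product = 0.1301
(1 - 0.6391) = 0.3609, running product = 0.047
(1 - 0.7574) = 0.2426, running product = 0.0114
Product of (1-R_i) = 0.0114
R_sys = 1 - 0.0114 = 0.9886

0.9886


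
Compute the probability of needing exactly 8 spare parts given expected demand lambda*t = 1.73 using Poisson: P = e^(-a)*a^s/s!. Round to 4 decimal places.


a = 1.73, s = 8
e^(-a) = e^(-1.73) = 0.1773
a^s = 1.73^8 = 80.2359
s! = 40320
P = 0.1773 * 80.2359 / 40320
P = 0.0004

0.0004


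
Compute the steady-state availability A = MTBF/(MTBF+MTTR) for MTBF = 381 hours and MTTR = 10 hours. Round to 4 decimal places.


MTBF = 381
MTTR = 10
MTBF + MTTR = 391
A = 381 / 391
A = 0.9744

0.9744


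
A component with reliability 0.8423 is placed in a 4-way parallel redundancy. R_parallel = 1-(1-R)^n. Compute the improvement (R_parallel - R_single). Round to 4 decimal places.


R_single = 0.8423, n = 4
1 - R_single = 0.1577
(1 - R_single)^n = 0.1577^4 = 0.0006
R_parallel = 1 - 0.0006 = 0.9994
Improvement = 0.9994 - 0.8423
Improvement = 0.1571

0.1571


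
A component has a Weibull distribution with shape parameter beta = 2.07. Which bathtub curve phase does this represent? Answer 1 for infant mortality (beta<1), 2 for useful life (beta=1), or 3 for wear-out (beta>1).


beta = 2.07
Compare beta to 1:
beta < 1 => infant mortality (phase 1)
beta = 1 => useful life (phase 2)
beta > 1 => wear-out (phase 3)
Since beta = 2.07, this is wear-out (increasing failure rate)
Phase = 3

3


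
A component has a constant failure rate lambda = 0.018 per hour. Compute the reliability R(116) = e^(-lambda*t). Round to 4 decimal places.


lambda = 0.018
t = 116
lambda * t = 2.088
R(t) = e^(-2.088)
R(t) = 0.1239

0.1239


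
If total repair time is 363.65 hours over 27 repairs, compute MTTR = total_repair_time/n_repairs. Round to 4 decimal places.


total_repair_time = 363.65
n_repairs = 27
MTTR = 363.65 / 27
MTTR = 13.4685

13.4685


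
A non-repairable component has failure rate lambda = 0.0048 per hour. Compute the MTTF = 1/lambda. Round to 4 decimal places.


lambda = 0.0048
MTTF = 1 / 0.0048
MTTF = 208.3333

208.3333


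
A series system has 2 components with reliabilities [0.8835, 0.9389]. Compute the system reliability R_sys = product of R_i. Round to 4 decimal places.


Components: [0.8835, 0.9389]
After component 1 (R=0.8835): product = 0.8835
After component 2 (R=0.9389): product = 0.8295
R_sys = 0.8295

0.8295


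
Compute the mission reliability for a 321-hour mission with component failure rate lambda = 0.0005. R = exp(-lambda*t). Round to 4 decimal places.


lambda = 0.0005
mission_time = 321
lambda * t = 0.0005 * 321 = 0.1605
R = exp(-0.1605)
R = 0.8517

0.8517


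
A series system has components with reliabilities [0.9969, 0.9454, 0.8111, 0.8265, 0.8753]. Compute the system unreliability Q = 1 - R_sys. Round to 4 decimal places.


Components: [0.9969, 0.9454, 0.8111, 0.8265, 0.8753]
After component 1: product = 0.9969
After component 2: product = 0.9425
After component 3: product = 0.7644
After component 4: product = 0.6318
After component 5: product = 0.553
R_sys = 0.553
Q = 1 - 0.553 = 0.447

0.447


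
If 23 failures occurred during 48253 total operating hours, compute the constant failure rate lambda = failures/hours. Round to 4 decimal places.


failures = 23
total_hours = 48253
lambda = 23 / 48253
lambda = 0.0005

0.0005


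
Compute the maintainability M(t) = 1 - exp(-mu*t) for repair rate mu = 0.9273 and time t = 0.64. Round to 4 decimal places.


mu = 0.9273, t = 0.64
mu * t = 0.9273 * 0.64 = 0.5935
exp(-0.5935) = 0.5524
M(t) = 1 - 0.5524
M(t) = 0.4476

0.4476


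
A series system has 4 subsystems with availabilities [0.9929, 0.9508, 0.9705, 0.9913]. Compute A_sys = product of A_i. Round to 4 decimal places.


Subsystems: [0.9929, 0.9508, 0.9705, 0.9913]
After subsystem 1 (A=0.9929): product = 0.9929
After subsystem 2 (A=0.9508): product = 0.944
After subsystem 3 (A=0.9705): product = 0.9162
After subsystem 4 (A=0.9913): product = 0.9082
A_sys = 0.9082

0.9082


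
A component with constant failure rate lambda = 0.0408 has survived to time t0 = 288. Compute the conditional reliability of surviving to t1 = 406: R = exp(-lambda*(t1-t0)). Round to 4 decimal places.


lambda = 0.0408
t0 = 288, t1 = 406
t1 - t0 = 118
lambda * (t1-t0) = 0.0408 * 118 = 4.8144
R = exp(-4.8144)
R = 0.0081

0.0081


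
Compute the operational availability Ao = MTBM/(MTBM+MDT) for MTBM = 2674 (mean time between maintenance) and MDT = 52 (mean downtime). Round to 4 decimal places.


MTBM = 2674
MDT = 52
MTBM + MDT = 2726
Ao = 2674 / 2726
Ao = 0.9809

0.9809


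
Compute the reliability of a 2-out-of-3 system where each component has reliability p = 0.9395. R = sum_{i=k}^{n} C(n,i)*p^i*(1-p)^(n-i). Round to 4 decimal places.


k = 2, n = 3, p = 0.9395
i=2: C(3,2)=3 * 0.9395^2 * 0.0605^1 = 0.1602
i=3: C(3,3)=1 * 0.9395^3 * 0.0605^0 = 0.8293
R = sum of terms = 0.9895

0.9895


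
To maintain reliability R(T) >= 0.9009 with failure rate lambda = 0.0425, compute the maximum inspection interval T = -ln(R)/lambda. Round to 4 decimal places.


R_target = 0.9009
lambda = 0.0425
-ln(0.9009) = 0.1044
T = 0.1044 / 0.0425
T = 2.4556

2.4556


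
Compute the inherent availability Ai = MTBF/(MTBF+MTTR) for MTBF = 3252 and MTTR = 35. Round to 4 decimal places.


MTBF = 3252
MTTR = 35
MTBF + MTTR = 3287
Ai = 3252 / 3287
Ai = 0.9894

0.9894


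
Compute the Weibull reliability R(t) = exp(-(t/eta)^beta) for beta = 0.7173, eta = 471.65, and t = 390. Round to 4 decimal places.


beta = 0.7173, eta = 471.65, t = 390
t/eta = 390 / 471.65 = 0.8269
(t/eta)^beta = 0.8269^0.7173 = 0.8725
R(t) = exp(-0.8725)
R(t) = 0.4179

0.4179


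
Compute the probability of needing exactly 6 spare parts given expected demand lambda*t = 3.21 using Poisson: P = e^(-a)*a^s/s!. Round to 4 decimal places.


a = 3.21, s = 6
e^(-a) = e^(-3.21) = 0.0404
a^s = 3.21^6 = 1094.0324
s! = 720
P = 0.0404 * 1094.0324 / 720
P = 0.0613

0.0613


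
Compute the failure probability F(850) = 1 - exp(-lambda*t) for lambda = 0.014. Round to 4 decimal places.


lambda = 0.014, t = 850
lambda * t = 11.9
exp(-11.9) = 0.0
F(t) = 1 - 0.0
F(t) = 1.0

1.0


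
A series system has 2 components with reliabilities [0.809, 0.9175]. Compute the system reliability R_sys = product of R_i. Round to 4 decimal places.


Components: [0.809, 0.9175]
After component 1 (R=0.809): product = 0.809
After component 2 (R=0.9175): product = 0.7423
R_sys = 0.7423

0.7423


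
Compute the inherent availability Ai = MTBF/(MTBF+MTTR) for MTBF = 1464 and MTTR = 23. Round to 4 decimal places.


MTBF = 1464
MTTR = 23
MTBF + MTTR = 1487
Ai = 1464 / 1487
Ai = 0.9845

0.9845


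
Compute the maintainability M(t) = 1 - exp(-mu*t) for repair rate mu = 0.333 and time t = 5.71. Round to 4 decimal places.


mu = 0.333, t = 5.71
mu * t = 0.333 * 5.71 = 1.9014
exp(-1.9014) = 0.1494
M(t) = 1 - 0.1494
M(t) = 0.8506

0.8506


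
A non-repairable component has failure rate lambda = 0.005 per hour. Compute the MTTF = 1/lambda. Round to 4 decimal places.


lambda = 0.005
MTTF = 1 / 0.005
MTTF = 200.0

200.0


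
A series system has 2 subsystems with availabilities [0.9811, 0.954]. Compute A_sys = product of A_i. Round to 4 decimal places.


Subsystems: [0.9811, 0.954]
After subsystem 1 (A=0.9811): product = 0.9811
After subsystem 2 (A=0.954): product = 0.936
A_sys = 0.936

0.936


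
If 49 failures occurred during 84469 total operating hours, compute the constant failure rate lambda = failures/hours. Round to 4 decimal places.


failures = 49
total_hours = 84469
lambda = 49 / 84469
lambda = 0.0006

0.0006


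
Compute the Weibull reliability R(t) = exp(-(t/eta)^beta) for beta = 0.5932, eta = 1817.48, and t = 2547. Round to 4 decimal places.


beta = 0.5932, eta = 1817.48, t = 2547
t/eta = 2547 / 1817.48 = 1.4014
(t/eta)^beta = 1.4014^0.5932 = 1.2216
R(t) = exp(-1.2216)
R(t) = 0.2947

0.2947


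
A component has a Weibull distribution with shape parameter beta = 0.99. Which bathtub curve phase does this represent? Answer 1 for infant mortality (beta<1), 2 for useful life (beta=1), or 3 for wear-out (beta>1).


beta = 0.99
Compare beta to 1:
beta < 1 => infant mortality (phase 1)
beta = 1 => useful life (phase 2)
beta > 1 => wear-out (phase 3)
Since beta = 0.99, this is infant mortality (decreasing failure rate)
Phase = 1

1


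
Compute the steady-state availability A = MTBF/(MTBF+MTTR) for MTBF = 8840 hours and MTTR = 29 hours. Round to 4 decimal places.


MTBF = 8840
MTTR = 29
MTBF + MTTR = 8869
A = 8840 / 8869
A = 0.9967

0.9967


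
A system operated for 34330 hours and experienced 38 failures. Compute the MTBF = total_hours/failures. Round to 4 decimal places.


total_hours = 34330
failures = 38
MTBF = 34330 / 38
MTBF = 903.4211

903.4211


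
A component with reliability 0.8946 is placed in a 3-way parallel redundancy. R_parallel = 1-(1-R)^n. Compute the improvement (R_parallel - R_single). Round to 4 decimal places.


R_single = 0.8946, n = 3
1 - R_single = 0.1054
(1 - R_single)^n = 0.1054^3 = 0.0012
R_parallel = 1 - 0.0012 = 0.9988
Improvement = 0.9988 - 0.8946
Improvement = 0.1042

0.1042


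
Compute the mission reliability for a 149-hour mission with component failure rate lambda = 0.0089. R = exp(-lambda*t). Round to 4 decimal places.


lambda = 0.0089
mission_time = 149
lambda * t = 0.0089 * 149 = 1.3261
R = exp(-1.3261)
R = 0.2655

0.2655


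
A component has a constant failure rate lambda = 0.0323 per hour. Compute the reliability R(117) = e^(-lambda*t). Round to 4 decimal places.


lambda = 0.0323
t = 117
lambda * t = 3.7791
R(t) = e^(-3.7791)
R(t) = 0.0228

0.0228


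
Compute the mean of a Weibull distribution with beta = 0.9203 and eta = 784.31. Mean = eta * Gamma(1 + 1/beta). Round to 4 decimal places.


beta = 0.9203, eta = 784.31
1/beta = 1.0866
1 + 1/beta = 2.0866
Gamma(2.0866) = 1.0398
Mean = 784.31 * 1.0398
Mean = 815.4942

815.4942


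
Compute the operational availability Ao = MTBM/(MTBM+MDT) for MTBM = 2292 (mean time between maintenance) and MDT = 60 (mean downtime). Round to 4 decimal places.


MTBM = 2292
MDT = 60
MTBM + MDT = 2352
Ao = 2292 / 2352
Ao = 0.9745

0.9745


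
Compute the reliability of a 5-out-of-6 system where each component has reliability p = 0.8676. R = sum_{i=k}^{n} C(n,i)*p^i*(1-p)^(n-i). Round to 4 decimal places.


k = 5, n = 6, p = 0.8676
i=5: C(6,5)=6 * 0.8676^5 * 0.1324^1 = 0.3905
i=6: C(6,6)=1 * 0.8676^6 * 0.1324^0 = 0.4265
R = sum of terms = 0.817

0.817


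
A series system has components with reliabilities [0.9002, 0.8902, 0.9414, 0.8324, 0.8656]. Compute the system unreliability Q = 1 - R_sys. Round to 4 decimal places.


Components: [0.9002, 0.8902, 0.9414, 0.8324, 0.8656]
After component 1: product = 0.9002
After component 2: product = 0.8014
After component 3: product = 0.7544
After component 4: product = 0.628
After component 5: product = 0.5436
R_sys = 0.5436
Q = 1 - 0.5436 = 0.4564

0.4564


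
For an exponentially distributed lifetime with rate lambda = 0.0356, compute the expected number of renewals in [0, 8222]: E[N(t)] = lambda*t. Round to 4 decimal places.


lambda = 0.0356
t = 8222
E[N(t)] = lambda * t
E[N(t)] = 0.0356 * 8222
E[N(t)] = 292.7032

292.7032


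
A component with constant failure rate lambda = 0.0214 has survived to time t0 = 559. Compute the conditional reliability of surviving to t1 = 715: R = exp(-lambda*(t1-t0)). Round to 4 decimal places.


lambda = 0.0214
t0 = 559, t1 = 715
t1 - t0 = 156
lambda * (t1-t0) = 0.0214 * 156 = 3.3384
R = exp(-3.3384)
R = 0.0355

0.0355


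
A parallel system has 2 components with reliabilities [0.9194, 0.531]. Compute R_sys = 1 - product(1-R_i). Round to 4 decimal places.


Components: [0.9194, 0.531]
(1 - 0.9194) = 0.0806, running product = 0.0806
(1 - 0.531) = 0.469, running product = 0.0378
Product of (1-R_i) = 0.0378
R_sys = 1 - 0.0378 = 0.9622

0.9622


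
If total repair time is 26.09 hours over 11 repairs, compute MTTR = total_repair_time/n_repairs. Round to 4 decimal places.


total_repair_time = 26.09
n_repairs = 11
MTTR = 26.09 / 11
MTTR = 2.3718

2.3718


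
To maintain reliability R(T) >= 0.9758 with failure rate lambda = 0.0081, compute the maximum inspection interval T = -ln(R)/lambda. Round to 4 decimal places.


R_target = 0.9758
lambda = 0.0081
-ln(0.9758) = 0.0245
T = 0.0245 / 0.0081
T = 3.0244

3.0244


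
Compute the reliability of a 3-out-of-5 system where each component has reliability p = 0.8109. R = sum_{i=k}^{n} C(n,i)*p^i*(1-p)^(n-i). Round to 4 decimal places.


k = 3, n = 5, p = 0.8109
i=3: C(5,3)=10 * 0.8109^3 * 0.1891^2 = 0.1907
i=4: C(5,4)=5 * 0.8109^4 * 0.1891^1 = 0.4088
i=5: C(5,5)=1 * 0.8109^5 * 0.1891^0 = 0.3506
R = sum of terms = 0.9501

0.9501


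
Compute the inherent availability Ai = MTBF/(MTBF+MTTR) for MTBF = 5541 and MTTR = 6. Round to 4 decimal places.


MTBF = 5541
MTTR = 6
MTBF + MTTR = 5547
Ai = 5541 / 5547
Ai = 0.9989

0.9989


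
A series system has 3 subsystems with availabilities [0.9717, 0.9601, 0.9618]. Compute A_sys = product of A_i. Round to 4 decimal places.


Subsystems: [0.9717, 0.9601, 0.9618]
After subsystem 1 (A=0.9717): product = 0.9717
After subsystem 2 (A=0.9601): product = 0.9329
After subsystem 3 (A=0.9618): product = 0.8973
A_sys = 0.8973

0.8973


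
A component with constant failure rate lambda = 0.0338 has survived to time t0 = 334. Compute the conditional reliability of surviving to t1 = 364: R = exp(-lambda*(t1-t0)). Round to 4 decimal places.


lambda = 0.0338
t0 = 334, t1 = 364
t1 - t0 = 30
lambda * (t1-t0) = 0.0338 * 30 = 1.014
R = exp(-1.014)
R = 0.3628

0.3628


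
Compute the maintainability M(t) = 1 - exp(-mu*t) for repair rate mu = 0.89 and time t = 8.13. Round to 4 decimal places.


mu = 0.89, t = 8.13
mu * t = 0.89 * 8.13 = 7.2357
exp(-7.2357) = 0.0007
M(t) = 1 - 0.0007
M(t) = 0.9993

0.9993


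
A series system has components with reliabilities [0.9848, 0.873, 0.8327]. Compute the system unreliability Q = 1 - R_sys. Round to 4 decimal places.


Components: [0.9848, 0.873, 0.8327]
After component 1: product = 0.9848
After component 2: product = 0.8597
After component 3: product = 0.7159
R_sys = 0.7159
Q = 1 - 0.7159 = 0.2841

0.2841


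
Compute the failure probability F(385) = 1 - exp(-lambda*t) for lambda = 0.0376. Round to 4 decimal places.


lambda = 0.0376, t = 385
lambda * t = 14.476
exp(-14.476) = 0.0
F(t) = 1 - 0.0
F(t) = 1.0

1.0


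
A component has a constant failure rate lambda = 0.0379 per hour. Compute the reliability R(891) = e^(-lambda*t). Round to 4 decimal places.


lambda = 0.0379
t = 891
lambda * t = 33.7689
R(t) = e^(-33.7689)
R(t) = 0.0

0.0


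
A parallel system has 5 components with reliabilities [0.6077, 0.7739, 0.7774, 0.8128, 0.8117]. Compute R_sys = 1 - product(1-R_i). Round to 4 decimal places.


Components: [0.6077, 0.7739, 0.7774, 0.8128, 0.8117]
(1 - 0.6077) = 0.3923, running product = 0.3923
(1 - 0.7739) = 0.2261, running product = 0.0887
(1 - 0.7774) = 0.2226, running product = 0.0197
(1 - 0.8128) = 0.1872, running product = 0.0037
(1 - 0.8117) = 0.1883, running product = 0.0007
Product of (1-R_i) = 0.0007
R_sys = 1 - 0.0007 = 0.9993

0.9993


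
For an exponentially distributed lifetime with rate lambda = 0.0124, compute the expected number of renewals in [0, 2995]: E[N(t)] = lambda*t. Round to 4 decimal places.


lambda = 0.0124
t = 2995
E[N(t)] = lambda * t
E[N(t)] = 0.0124 * 2995
E[N(t)] = 37.138

37.138


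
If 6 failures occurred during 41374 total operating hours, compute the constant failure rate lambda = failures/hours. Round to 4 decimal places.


failures = 6
total_hours = 41374
lambda = 6 / 41374
lambda = 0.0001

0.0001


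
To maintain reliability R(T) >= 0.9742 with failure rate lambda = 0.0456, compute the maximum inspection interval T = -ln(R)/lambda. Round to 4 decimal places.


R_target = 0.9742
lambda = 0.0456
-ln(0.9742) = 0.0261
T = 0.0261 / 0.0456
T = 0.5732

0.5732


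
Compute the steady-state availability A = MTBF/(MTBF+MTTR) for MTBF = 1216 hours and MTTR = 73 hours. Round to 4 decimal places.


MTBF = 1216
MTTR = 73
MTBF + MTTR = 1289
A = 1216 / 1289
A = 0.9434

0.9434


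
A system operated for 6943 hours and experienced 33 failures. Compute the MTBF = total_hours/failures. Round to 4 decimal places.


total_hours = 6943
failures = 33
MTBF = 6943 / 33
MTBF = 210.3939

210.3939


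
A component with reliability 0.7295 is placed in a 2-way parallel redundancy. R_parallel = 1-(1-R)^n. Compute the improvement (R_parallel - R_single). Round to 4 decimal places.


R_single = 0.7295, n = 2
1 - R_single = 0.2705
(1 - R_single)^n = 0.2705^2 = 0.0732
R_parallel = 1 - 0.0732 = 0.9268
Improvement = 0.9268 - 0.7295
Improvement = 0.1973

0.1973


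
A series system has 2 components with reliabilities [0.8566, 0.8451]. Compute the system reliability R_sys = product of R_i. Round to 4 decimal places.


Components: [0.8566, 0.8451]
After component 1 (R=0.8566): product = 0.8566
After component 2 (R=0.8451): product = 0.7239
R_sys = 0.7239

0.7239


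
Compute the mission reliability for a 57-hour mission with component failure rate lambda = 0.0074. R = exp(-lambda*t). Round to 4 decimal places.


lambda = 0.0074
mission_time = 57
lambda * t = 0.0074 * 57 = 0.4218
R = exp(-0.4218)
R = 0.6559

0.6559


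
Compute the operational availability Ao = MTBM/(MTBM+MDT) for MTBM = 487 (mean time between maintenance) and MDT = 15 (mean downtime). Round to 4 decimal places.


MTBM = 487
MDT = 15
MTBM + MDT = 502
Ao = 487 / 502
Ao = 0.9701

0.9701


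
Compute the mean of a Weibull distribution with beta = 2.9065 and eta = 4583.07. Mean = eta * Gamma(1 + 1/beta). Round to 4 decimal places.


beta = 2.9065, eta = 4583.07
1/beta = 0.3441
1 + 1/beta = 1.3441
Gamma(1.3441) = 0.8918
Mean = 4583.07 * 0.8918
Mean = 4087.0539

4087.0539


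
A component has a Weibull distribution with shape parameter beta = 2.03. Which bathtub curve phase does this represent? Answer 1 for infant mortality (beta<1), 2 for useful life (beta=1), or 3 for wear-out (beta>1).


beta = 2.03
Compare beta to 1:
beta < 1 => infant mortality (phase 1)
beta = 1 => useful life (phase 2)
beta > 1 => wear-out (phase 3)
Since beta = 2.03, this is wear-out (increasing failure rate)
Phase = 3

3


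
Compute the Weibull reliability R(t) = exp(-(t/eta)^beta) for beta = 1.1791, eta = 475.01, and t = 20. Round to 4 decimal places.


beta = 1.1791, eta = 475.01, t = 20
t/eta = 20 / 475.01 = 0.0421
(t/eta)^beta = 0.0421^1.1791 = 0.0239
R(t) = exp(-0.0239)
R(t) = 0.9764

0.9764


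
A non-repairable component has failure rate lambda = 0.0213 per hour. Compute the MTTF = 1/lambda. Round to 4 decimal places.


lambda = 0.0213
MTTF = 1 / 0.0213
MTTF = 46.9484

46.9484


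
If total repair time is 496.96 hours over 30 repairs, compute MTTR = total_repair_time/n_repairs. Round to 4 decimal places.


total_repair_time = 496.96
n_repairs = 30
MTTR = 496.96 / 30
MTTR = 16.5653

16.5653


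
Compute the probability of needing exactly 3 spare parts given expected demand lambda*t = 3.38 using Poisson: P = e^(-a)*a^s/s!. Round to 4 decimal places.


a = 3.38, s = 3
e^(-a) = e^(-3.38) = 0.034
a^s = 3.38^3 = 38.6145
s! = 6
P = 0.034 * 38.6145 / 6
P = 0.2191

0.2191


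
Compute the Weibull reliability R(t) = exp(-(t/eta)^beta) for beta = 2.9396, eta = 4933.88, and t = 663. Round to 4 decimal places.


beta = 2.9396, eta = 4933.88, t = 663
t/eta = 663 / 4933.88 = 0.1344
(t/eta)^beta = 0.1344^2.9396 = 0.0027
R(t) = exp(-0.0027)
R(t) = 0.9973

0.9973


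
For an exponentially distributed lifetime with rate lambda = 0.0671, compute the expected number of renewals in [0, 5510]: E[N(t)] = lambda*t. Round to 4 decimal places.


lambda = 0.0671
t = 5510
E[N(t)] = lambda * t
E[N(t)] = 0.0671 * 5510
E[N(t)] = 369.721

369.721


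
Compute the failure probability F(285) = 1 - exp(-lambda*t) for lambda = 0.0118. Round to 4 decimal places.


lambda = 0.0118, t = 285
lambda * t = 3.363
exp(-3.363) = 0.0346
F(t) = 1 - 0.0346
F(t) = 0.9654

0.9654


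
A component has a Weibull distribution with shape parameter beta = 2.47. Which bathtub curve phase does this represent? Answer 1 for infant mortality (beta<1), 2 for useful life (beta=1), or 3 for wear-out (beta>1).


beta = 2.47
Compare beta to 1:
beta < 1 => infant mortality (phase 1)
beta = 1 => useful life (phase 2)
beta > 1 => wear-out (phase 3)
Since beta = 2.47, this is wear-out (increasing failure rate)
Phase = 3

3


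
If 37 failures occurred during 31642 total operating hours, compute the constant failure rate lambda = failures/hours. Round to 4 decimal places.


failures = 37
total_hours = 31642
lambda = 37 / 31642
lambda = 0.0012

0.0012


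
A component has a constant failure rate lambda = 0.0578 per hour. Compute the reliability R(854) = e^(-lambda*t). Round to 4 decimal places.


lambda = 0.0578
t = 854
lambda * t = 49.3612
R(t) = e^(-49.3612)
R(t) = 0.0

0.0


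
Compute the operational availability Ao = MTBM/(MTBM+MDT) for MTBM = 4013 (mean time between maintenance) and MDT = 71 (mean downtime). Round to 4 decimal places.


MTBM = 4013
MDT = 71
MTBM + MDT = 4084
Ao = 4013 / 4084
Ao = 0.9826

0.9826


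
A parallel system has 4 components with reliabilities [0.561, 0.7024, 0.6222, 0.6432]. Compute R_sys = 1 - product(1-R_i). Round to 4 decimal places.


Components: [0.561, 0.7024, 0.6222, 0.6432]
(1 - 0.561) = 0.439, running product = 0.439
(1 - 0.7024) = 0.2976, running product = 0.1306
(1 - 0.6222) = 0.3778, running product = 0.0494
(1 - 0.6432) = 0.3568, running product = 0.0176
Product of (1-R_i) = 0.0176
R_sys = 1 - 0.0176 = 0.9824

0.9824


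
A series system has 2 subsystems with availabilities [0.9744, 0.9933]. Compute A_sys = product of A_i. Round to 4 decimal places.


Subsystems: [0.9744, 0.9933]
After subsystem 1 (A=0.9744): product = 0.9744
After subsystem 2 (A=0.9933): product = 0.9679
A_sys = 0.9679

0.9679


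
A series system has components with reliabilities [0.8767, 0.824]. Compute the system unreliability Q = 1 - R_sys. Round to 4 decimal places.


Components: [0.8767, 0.824]
After component 1: product = 0.8767
After component 2: product = 0.7224
R_sys = 0.7224
Q = 1 - 0.7224 = 0.2776

0.2776


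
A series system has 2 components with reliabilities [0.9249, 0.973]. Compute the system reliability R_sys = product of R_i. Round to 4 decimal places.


Components: [0.9249, 0.973]
After component 1 (R=0.9249): product = 0.9249
After component 2 (R=0.973): product = 0.8999
R_sys = 0.8999

0.8999


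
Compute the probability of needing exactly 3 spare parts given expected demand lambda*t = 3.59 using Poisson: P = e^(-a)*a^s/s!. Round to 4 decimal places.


a = 3.59, s = 3
e^(-a) = e^(-3.59) = 0.0276
a^s = 3.59^3 = 46.2683
s! = 6
P = 0.0276 * 46.2683 / 6
P = 0.2128

0.2128


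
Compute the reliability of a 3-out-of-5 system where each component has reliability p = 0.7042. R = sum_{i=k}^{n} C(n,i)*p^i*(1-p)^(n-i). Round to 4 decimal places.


k = 3, n = 5, p = 0.7042
i=3: C(5,3)=10 * 0.7042^3 * 0.2958^2 = 0.3056
i=4: C(5,4)=5 * 0.7042^4 * 0.2958^1 = 0.3637
i=5: C(5,5)=1 * 0.7042^5 * 0.2958^0 = 0.1732
R = sum of terms = 0.8424

0.8424


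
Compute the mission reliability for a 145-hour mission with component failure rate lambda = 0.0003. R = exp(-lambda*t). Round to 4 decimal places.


lambda = 0.0003
mission_time = 145
lambda * t = 0.0003 * 145 = 0.0435
R = exp(-0.0435)
R = 0.9574

0.9574
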